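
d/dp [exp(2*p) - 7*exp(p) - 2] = (2*exp(p) - 7)*exp(p)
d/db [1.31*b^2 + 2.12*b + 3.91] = 2.62*b + 2.12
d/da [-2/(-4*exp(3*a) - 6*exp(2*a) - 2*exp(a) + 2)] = (-6*exp(2*a) - 6*exp(a) - 1)*exp(a)/(2*exp(3*a) + 3*exp(2*a) + exp(a) - 1)^2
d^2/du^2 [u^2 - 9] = 2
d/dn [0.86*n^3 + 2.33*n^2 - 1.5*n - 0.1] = 2.58*n^2 + 4.66*n - 1.5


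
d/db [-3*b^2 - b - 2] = -6*b - 1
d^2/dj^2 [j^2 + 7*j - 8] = 2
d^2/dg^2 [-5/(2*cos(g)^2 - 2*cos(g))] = 5*((1 - cos(2*g))^2 + 15*cos(g)/4 + 3*cos(2*g)/2 - 3*cos(3*g)/4 - 9/2)/(2*(cos(g) - 1)^3*cos(g)^3)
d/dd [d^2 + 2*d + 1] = 2*d + 2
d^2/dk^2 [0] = 0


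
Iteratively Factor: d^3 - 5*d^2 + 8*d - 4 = (d - 2)*(d^2 - 3*d + 2) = (d - 2)*(d - 1)*(d - 2)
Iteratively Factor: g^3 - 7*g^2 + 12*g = (g - 3)*(g^2 - 4*g) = g*(g - 3)*(g - 4)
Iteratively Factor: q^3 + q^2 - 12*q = (q)*(q^2 + q - 12) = q*(q + 4)*(q - 3)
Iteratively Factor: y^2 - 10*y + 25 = (y - 5)*(y - 5)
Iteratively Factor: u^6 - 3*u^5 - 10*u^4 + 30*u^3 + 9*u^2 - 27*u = (u - 3)*(u^5 - 10*u^3 + 9*u) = (u - 3)*(u + 1)*(u^4 - u^3 - 9*u^2 + 9*u) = (u - 3)^2*(u + 1)*(u^3 + 2*u^2 - 3*u) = (u - 3)^2*(u + 1)*(u + 3)*(u^2 - u) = (u - 3)^2*(u - 1)*(u + 1)*(u + 3)*(u)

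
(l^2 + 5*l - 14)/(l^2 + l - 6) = (l + 7)/(l + 3)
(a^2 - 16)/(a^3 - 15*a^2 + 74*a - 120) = (a + 4)/(a^2 - 11*a + 30)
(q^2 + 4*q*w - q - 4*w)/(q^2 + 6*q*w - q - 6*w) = (q + 4*w)/(q + 6*w)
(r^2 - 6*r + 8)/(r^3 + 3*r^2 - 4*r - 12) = (r - 4)/(r^2 + 5*r + 6)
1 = 1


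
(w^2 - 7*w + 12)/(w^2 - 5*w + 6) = (w - 4)/(w - 2)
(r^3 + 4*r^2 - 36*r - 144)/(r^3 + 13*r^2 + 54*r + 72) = (r - 6)/(r + 3)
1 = 1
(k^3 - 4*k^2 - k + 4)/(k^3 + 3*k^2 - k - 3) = (k - 4)/(k + 3)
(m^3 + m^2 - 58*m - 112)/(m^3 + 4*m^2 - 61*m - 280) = (m + 2)/(m + 5)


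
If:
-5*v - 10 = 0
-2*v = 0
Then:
No Solution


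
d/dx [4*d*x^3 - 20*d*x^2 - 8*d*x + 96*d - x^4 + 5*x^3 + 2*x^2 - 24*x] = 12*d*x^2 - 40*d*x - 8*d - 4*x^3 + 15*x^2 + 4*x - 24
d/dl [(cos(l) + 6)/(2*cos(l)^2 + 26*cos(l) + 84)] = sin(l)/(2*(cos(l) + 7)^2)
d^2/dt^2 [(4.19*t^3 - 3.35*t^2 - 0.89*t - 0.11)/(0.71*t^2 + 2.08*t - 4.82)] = (3.5527136788005e-15*t^5 - 1.4210854715202e-14*t^4 + 73.93053*t^3 - 321.16251*t^2 + 564.8133*t - 175.20734)/(0.357911*t^6 + 3.145584*t^5 + 1.925946*t^4 - 33.710144*t^3 - 13.074732*t^2 + 144.970176*t - 111.980168)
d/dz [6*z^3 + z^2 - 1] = 2*z*(9*z + 1)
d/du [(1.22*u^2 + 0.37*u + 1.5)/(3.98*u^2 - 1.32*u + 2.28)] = (-3.083*u^2 - 6.3768*u + 2.8236)/(15.8404*u^4 - 10.5072*u^3 + 19.8912*u^2 - 6.0192*u + 5.1984)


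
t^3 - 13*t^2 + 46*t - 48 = (t - 8)*(t - 3)*(t - 2)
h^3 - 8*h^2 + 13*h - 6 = (h - 6)*(h - 1)^2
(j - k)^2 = j^2 - 2*j*k + k^2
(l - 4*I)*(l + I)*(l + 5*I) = l^3 + 2*I*l^2 + 19*l + 20*I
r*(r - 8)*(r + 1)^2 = r^4 - 6*r^3 - 15*r^2 - 8*r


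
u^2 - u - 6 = (u - 3)*(u + 2)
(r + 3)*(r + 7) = r^2 + 10*r + 21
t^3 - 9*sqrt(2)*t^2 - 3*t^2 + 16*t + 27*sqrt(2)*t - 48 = (t - 3)*(t - 8*sqrt(2))*(t - sqrt(2))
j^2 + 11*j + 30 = (j + 5)*(j + 6)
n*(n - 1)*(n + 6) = n^3 + 5*n^2 - 6*n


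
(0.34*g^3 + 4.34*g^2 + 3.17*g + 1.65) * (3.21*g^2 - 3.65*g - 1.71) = 1.0914*g^5 + 12.6904*g^4 - 6.2467*g^3 - 13.6954*g^2 - 11.4432*g - 2.8215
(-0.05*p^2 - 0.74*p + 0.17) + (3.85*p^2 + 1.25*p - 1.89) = 3.8*p^2 + 0.51*p - 1.72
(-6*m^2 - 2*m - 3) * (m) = -6*m^3 - 2*m^2 - 3*m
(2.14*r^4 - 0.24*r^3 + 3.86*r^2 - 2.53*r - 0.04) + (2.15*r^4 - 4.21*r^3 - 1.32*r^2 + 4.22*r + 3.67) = 4.29*r^4 - 4.45*r^3 + 2.54*r^2 + 1.69*r + 3.63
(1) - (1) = 0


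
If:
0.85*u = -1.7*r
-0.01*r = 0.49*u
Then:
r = 0.00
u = 0.00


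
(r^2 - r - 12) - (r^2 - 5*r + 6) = 4*r - 18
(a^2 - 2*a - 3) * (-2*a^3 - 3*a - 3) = -2*a^5 + 4*a^4 + 3*a^3 + 3*a^2 + 15*a + 9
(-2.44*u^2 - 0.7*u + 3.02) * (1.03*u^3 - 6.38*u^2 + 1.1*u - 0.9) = -2.5132*u^5 + 14.8462*u^4 + 4.8926*u^3 - 17.8416*u^2 + 3.952*u - 2.718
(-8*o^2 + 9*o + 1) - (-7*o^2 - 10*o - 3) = -o^2 + 19*o + 4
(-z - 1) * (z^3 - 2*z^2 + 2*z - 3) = -z^4 + z^3 + z + 3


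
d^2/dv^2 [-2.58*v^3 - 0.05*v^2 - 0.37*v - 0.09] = -15.48*v - 0.1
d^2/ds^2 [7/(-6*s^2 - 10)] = 21*(5 - 9*s^2)/(3*s^2 + 5)^3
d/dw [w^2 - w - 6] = 2*w - 1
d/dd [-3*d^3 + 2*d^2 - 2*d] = -9*d^2 + 4*d - 2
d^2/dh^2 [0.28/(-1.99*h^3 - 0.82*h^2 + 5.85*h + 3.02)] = ((3.3432*h + 0.4592)*(1.99*h^3 + 0.82*h^2 - 5.85*h - 3.02) - 0.28*(5.97*h^2 + 1.64*h - 5.85)*(11.94*h^2 + 3.28*h - 11.7))/(1.99*h^3 + 0.82*h^2 - 5.85*h - 3.02)^3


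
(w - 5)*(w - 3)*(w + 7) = w^3 - w^2 - 41*w + 105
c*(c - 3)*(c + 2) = c^3 - c^2 - 6*c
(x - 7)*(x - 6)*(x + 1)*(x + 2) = x^4 - 10*x^3 + 5*x^2 + 100*x + 84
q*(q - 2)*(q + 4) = q^3 + 2*q^2 - 8*q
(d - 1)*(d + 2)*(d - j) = d^3 - d^2*j + d^2 - d*j - 2*d + 2*j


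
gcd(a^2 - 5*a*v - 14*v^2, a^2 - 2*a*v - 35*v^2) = -a + 7*v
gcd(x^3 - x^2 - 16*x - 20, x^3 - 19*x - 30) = x^2 - 3*x - 10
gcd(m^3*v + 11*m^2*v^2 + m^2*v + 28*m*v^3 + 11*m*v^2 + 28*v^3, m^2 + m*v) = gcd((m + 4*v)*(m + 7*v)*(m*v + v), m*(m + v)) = 1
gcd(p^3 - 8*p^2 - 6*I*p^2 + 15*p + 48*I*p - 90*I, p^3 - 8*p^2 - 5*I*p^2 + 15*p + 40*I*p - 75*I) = p^2 - 8*p + 15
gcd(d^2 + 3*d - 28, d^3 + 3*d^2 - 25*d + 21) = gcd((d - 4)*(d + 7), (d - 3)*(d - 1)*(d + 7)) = d + 7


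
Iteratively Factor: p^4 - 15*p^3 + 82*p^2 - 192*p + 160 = (p - 2)*(p^3 - 13*p^2 + 56*p - 80) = (p - 4)*(p - 2)*(p^2 - 9*p + 20) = (p - 4)^2*(p - 2)*(p - 5)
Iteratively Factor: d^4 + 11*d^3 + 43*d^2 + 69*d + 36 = (d + 3)*(d^3 + 8*d^2 + 19*d + 12) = (d + 3)*(d + 4)*(d^2 + 4*d + 3) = (d + 1)*(d + 3)*(d + 4)*(d + 3)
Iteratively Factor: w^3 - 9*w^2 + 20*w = (w - 5)*(w^2 - 4*w) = w*(w - 5)*(w - 4)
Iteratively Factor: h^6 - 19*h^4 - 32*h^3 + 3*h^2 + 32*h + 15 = (h + 1)*(h^5 - h^4 - 18*h^3 - 14*h^2 + 17*h + 15) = (h + 1)*(h + 3)*(h^4 - 4*h^3 - 6*h^2 + 4*h + 5) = (h - 1)*(h + 1)*(h + 3)*(h^3 - 3*h^2 - 9*h - 5) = (h - 5)*(h - 1)*(h + 1)*(h + 3)*(h^2 + 2*h + 1) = (h - 5)*(h - 1)*(h + 1)^2*(h + 3)*(h + 1)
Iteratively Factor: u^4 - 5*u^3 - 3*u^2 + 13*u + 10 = (u - 2)*(u^3 - 3*u^2 - 9*u - 5) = (u - 2)*(u + 1)*(u^2 - 4*u - 5) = (u - 5)*(u - 2)*(u + 1)*(u + 1)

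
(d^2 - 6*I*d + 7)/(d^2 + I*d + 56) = (d + I)/(d + 8*I)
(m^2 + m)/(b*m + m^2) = (m + 1)/(b + m)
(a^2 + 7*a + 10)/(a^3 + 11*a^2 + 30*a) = (a + 2)/(a*(a + 6))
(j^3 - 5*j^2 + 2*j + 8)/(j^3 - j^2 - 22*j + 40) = (j + 1)/(j + 5)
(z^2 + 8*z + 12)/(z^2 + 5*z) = (z^2 + 8*z + 12)/(z*(z + 5))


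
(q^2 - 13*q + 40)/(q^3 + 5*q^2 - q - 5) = (q^2 - 13*q + 40)/(q^3 + 5*q^2 - q - 5)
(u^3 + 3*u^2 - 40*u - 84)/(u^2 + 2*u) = u + 1 - 42/u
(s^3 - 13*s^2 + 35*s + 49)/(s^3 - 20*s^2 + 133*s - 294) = (s + 1)/(s - 6)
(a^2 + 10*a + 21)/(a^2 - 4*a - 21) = (a + 7)/(a - 7)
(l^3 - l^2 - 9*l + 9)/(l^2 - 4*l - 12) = (-l^3 + l^2 + 9*l - 9)/(-l^2 + 4*l + 12)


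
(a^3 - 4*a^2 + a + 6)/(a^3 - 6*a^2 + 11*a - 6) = (a + 1)/(a - 1)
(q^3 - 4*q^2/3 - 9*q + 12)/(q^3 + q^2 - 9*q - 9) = (q - 4/3)/(q + 1)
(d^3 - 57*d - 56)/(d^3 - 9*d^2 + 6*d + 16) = (d + 7)/(d - 2)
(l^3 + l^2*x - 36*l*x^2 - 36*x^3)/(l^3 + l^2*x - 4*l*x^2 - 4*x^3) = (-l^2 + 36*x^2)/(-l^2 + 4*x^2)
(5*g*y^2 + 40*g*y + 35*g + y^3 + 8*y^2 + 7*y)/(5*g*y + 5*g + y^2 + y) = y + 7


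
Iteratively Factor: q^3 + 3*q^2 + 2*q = (q + 2)*(q^2 + q) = q*(q + 2)*(q + 1)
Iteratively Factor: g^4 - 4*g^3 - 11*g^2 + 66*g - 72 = (g - 3)*(g^3 - g^2 - 14*g + 24) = (g - 3)*(g + 4)*(g^2 - 5*g + 6) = (g - 3)*(g - 2)*(g + 4)*(g - 3)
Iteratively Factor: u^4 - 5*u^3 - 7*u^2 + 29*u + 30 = (u + 2)*(u^3 - 7*u^2 + 7*u + 15) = (u - 3)*(u + 2)*(u^2 - 4*u - 5) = (u - 5)*(u - 3)*(u + 2)*(u + 1)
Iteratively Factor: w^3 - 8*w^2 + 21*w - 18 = (w - 3)*(w^2 - 5*w + 6) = (w - 3)^2*(w - 2)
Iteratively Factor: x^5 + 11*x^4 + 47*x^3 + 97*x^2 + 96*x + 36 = (x + 3)*(x^4 + 8*x^3 + 23*x^2 + 28*x + 12) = (x + 3)^2*(x^3 + 5*x^2 + 8*x + 4) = (x + 1)*(x + 3)^2*(x^2 + 4*x + 4) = (x + 1)*(x + 2)*(x + 3)^2*(x + 2)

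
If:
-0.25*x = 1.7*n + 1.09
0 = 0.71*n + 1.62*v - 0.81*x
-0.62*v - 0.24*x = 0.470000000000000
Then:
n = -0.48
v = -0.34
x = -1.09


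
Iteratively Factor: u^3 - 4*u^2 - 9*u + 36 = (u + 3)*(u^2 - 7*u + 12) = (u - 3)*(u + 3)*(u - 4)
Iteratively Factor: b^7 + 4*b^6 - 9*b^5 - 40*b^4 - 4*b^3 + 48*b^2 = (b + 2)*(b^6 + 2*b^5 - 13*b^4 - 14*b^3 + 24*b^2) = (b - 1)*(b + 2)*(b^5 + 3*b^4 - 10*b^3 - 24*b^2) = b*(b - 1)*(b + 2)*(b^4 + 3*b^3 - 10*b^2 - 24*b) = b*(b - 1)*(b + 2)^2*(b^3 + b^2 - 12*b) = b^2*(b - 1)*(b + 2)^2*(b^2 + b - 12) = b^2*(b - 1)*(b + 2)^2*(b + 4)*(b - 3)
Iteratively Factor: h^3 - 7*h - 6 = (h - 3)*(h^2 + 3*h + 2) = (h - 3)*(h + 2)*(h + 1)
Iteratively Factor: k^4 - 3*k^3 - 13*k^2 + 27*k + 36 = (k - 3)*(k^3 - 13*k - 12) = (k - 3)*(k + 3)*(k^2 - 3*k - 4) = (k - 4)*(k - 3)*(k + 3)*(k + 1)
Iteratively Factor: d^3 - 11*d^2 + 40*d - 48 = (d - 4)*(d^2 - 7*d + 12) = (d - 4)^2*(d - 3)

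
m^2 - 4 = (m - 2)*(m + 2)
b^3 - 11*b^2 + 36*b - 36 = (b - 6)*(b - 3)*(b - 2)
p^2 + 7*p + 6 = (p + 1)*(p + 6)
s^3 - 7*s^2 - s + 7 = (s - 7)*(s - 1)*(s + 1)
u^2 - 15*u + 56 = (u - 8)*(u - 7)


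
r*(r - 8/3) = r^2 - 8*r/3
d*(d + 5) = d^2 + 5*d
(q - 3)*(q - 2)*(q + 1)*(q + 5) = q^4 + q^3 - 19*q^2 + 11*q + 30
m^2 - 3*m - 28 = (m - 7)*(m + 4)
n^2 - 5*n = n*(n - 5)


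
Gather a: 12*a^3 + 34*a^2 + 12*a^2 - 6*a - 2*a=12*a^3 + 46*a^2 - 8*a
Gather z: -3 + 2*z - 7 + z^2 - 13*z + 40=z^2 - 11*z + 30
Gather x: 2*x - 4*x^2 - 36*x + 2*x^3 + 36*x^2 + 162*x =2*x^3 + 32*x^2 + 128*x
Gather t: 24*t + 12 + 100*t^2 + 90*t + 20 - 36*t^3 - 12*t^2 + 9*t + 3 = -36*t^3 + 88*t^2 + 123*t + 35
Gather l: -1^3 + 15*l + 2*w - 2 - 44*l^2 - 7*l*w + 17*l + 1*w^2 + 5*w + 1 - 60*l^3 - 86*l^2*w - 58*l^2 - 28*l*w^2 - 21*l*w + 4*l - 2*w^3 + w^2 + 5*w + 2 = -60*l^3 + l^2*(-86*w - 102) + l*(-28*w^2 - 28*w + 36) - 2*w^3 + 2*w^2 + 12*w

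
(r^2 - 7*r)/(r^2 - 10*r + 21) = r/(r - 3)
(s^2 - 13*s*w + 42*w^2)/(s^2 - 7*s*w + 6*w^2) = (s - 7*w)/(s - w)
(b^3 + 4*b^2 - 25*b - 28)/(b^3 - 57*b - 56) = (b - 4)/(b - 8)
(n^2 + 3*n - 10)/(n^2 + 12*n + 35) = (n - 2)/(n + 7)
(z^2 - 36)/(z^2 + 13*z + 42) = (z - 6)/(z + 7)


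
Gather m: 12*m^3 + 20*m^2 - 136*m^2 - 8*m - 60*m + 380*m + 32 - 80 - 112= 12*m^3 - 116*m^2 + 312*m - 160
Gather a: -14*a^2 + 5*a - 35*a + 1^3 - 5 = -14*a^2 - 30*a - 4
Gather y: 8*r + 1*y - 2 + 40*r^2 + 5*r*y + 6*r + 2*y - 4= 40*r^2 + 14*r + y*(5*r + 3) - 6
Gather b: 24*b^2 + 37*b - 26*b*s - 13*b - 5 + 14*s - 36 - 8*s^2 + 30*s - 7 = 24*b^2 + b*(24 - 26*s) - 8*s^2 + 44*s - 48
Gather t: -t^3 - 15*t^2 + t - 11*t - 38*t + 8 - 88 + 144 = -t^3 - 15*t^2 - 48*t + 64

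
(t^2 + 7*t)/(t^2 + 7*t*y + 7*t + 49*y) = t/(t + 7*y)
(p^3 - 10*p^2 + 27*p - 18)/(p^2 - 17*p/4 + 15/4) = 4*(p^2 - 7*p + 6)/(4*p - 5)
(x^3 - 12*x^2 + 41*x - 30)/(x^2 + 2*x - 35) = (x^2 - 7*x + 6)/(x + 7)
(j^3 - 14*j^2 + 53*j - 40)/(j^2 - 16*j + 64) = (j^2 - 6*j + 5)/(j - 8)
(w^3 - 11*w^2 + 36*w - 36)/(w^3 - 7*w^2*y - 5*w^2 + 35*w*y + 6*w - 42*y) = (6 - w)/(-w + 7*y)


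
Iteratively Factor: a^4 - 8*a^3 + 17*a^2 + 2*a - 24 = (a - 3)*(a^3 - 5*a^2 + 2*a + 8) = (a - 3)*(a - 2)*(a^2 - 3*a - 4) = (a - 3)*(a - 2)*(a + 1)*(a - 4)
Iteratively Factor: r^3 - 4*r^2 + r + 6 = (r - 2)*(r^2 - 2*r - 3) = (r - 3)*(r - 2)*(r + 1)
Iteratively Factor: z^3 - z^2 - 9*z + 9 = (z - 1)*(z^2 - 9) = (z - 1)*(z + 3)*(z - 3)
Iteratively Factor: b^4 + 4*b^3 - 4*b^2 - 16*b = (b + 2)*(b^3 + 2*b^2 - 8*b) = (b - 2)*(b + 2)*(b^2 + 4*b) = b*(b - 2)*(b + 2)*(b + 4)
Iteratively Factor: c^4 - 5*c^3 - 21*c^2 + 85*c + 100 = (c + 4)*(c^3 - 9*c^2 + 15*c + 25) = (c - 5)*(c + 4)*(c^2 - 4*c - 5) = (c - 5)^2*(c + 4)*(c + 1)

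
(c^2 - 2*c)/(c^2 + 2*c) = (c - 2)/(c + 2)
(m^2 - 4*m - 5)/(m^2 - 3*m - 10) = (m + 1)/(m + 2)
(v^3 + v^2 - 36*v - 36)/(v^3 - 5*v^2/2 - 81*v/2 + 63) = 2*(v^2 - 5*v - 6)/(2*v^2 - 17*v + 21)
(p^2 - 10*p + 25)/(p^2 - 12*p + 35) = (p - 5)/(p - 7)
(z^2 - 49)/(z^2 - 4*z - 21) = (z + 7)/(z + 3)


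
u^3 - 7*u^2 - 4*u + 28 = (u - 7)*(u - 2)*(u + 2)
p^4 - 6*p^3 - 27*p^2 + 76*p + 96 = (p - 8)*(p - 3)*(p + 1)*(p + 4)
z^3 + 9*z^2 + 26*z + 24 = (z + 2)*(z + 3)*(z + 4)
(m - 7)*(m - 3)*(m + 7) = m^3 - 3*m^2 - 49*m + 147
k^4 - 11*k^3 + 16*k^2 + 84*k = k*(k - 7)*(k - 6)*(k + 2)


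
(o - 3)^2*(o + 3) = o^3 - 3*o^2 - 9*o + 27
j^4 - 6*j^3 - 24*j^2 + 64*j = j*(j - 8)*(j - 2)*(j + 4)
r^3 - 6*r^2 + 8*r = r*(r - 4)*(r - 2)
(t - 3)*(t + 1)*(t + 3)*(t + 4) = t^4 + 5*t^3 - 5*t^2 - 45*t - 36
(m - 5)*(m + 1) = m^2 - 4*m - 5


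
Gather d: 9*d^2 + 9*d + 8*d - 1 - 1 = 9*d^2 + 17*d - 2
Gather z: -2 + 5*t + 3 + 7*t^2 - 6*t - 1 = 7*t^2 - t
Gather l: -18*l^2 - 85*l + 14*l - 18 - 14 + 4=-18*l^2 - 71*l - 28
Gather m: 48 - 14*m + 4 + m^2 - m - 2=m^2 - 15*m + 50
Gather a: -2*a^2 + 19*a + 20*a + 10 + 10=-2*a^2 + 39*a + 20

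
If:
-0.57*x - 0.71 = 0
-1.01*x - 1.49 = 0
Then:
No Solution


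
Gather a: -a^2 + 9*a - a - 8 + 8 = -a^2 + 8*a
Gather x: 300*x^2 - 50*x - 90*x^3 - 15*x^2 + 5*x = -90*x^3 + 285*x^2 - 45*x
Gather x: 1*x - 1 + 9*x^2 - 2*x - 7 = 9*x^2 - x - 8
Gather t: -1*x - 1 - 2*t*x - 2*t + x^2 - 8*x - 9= t*(-2*x - 2) + x^2 - 9*x - 10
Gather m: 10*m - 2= 10*m - 2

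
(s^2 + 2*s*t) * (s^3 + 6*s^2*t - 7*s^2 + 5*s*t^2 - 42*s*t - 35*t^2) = s^5 + 8*s^4*t - 7*s^4 + 17*s^3*t^2 - 56*s^3*t + 10*s^2*t^3 - 119*s^2*t^2 - 70*s*t^3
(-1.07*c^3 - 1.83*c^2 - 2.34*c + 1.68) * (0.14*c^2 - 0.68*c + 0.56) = -0.1498*c^5 + 0.4714*c^4 + 0.3176*c^3 + 0.8016*c^2 - 2.4528*c + 0.9408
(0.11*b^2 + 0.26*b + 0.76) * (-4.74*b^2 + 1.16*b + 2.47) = -0.5214*b^4 - 1.1048*b^3 - 3.0291*b^2 + 1.5238*b + 1.8772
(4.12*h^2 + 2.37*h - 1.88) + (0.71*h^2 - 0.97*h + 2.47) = 4.83*h^2 + 1.4*h + 0.59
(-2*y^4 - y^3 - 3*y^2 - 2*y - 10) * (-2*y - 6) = 4*y^5 + 14*y^4 + 12*y^3 + 22*y^2 + 32*y + 60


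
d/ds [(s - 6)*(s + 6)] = 2*s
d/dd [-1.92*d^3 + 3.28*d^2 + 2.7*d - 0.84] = -5.76*d^2 + 6.56*d + 2.7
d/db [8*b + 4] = 8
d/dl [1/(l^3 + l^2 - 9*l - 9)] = (-3*l^2 - 2*l + 9)/(l^3 + l^2 - 9*l - 9)^2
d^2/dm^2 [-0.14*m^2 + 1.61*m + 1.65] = -0.280000000000000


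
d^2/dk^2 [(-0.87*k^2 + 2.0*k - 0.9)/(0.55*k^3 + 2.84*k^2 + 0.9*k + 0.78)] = (-0.526350000000001*k^6 + 3.63*k^5 + 18.0609*k^4 + 17.46226*k^3 - 44.959896*k^2 - 38.0682*k - 1.337256)/(0.166375*k^9 + 2.5773*k^8 + 14.12499*k^7 + 32.048954*k^6 + 30.42378*k^5 + 28.091304*k^4 + 13.69494*k^3 + 7.078968*k^2 + 1.64268*k + 0.474552)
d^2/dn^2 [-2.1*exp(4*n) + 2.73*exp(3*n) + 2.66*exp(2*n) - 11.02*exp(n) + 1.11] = (-33.6*exp(3*n) + 24.57*exp(2*n) + 10.64*exp(n) - 11.02)*exp(n)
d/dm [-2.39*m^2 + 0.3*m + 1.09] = 0.3 - 4.78*m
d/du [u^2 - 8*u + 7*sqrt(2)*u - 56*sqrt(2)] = 2*u - 8 + 7*sqrt(2)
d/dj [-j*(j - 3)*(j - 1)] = -3*j^2 + 8*j - 3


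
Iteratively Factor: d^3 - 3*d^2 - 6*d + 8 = (d - 4)*(d^2 + d - 2) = (d - 4)*(d - 1)*(d + 2)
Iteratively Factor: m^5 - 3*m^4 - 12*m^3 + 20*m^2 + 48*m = (m + 2)*(m^4 - 5*m^3 - 2*m^2 + 24*m) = m*(m + 2)*(m^3 - 5*m^2 - 2*m + 24) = m*(m + 2)^2*(m^2 - 7*m + 12) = m*(m - 3)*(m + 2)^2*(m - 4)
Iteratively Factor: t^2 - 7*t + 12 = (t - 4)*(t - 3)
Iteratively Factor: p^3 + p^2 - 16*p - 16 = (p + 4)*(p^2 - 3*p - 4) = (p - 4)*(p + 4)*(p + 1)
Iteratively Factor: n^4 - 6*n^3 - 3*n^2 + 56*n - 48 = (n - 1)*(n^3 - 5*n^2 - 8*n + 48) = (n - 1)*(n + 3)*(n^2 - 8*n + 16) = (n - 4)*(n - 1)*(n + 3)*(n - 4)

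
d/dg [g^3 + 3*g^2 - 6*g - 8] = 3*g^2 + 6*g - 6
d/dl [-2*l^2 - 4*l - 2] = -4*l - 4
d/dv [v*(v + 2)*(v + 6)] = 3*v^2 + 16*v + 12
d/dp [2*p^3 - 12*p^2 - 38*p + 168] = 6*p^2 - 24*p - 38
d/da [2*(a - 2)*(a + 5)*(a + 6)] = 6*a^2 + 36*a + 16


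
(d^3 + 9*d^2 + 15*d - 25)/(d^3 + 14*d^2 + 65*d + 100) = (d - 1)/(d + 4)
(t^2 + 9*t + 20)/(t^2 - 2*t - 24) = (t + 5)/(t - 6)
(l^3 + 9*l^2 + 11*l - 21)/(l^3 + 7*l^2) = 1 + 2/l - 3/l^2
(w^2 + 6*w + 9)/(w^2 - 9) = (w + 3)/(w - 3)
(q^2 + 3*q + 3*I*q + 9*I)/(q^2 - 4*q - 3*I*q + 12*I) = (q^2 + 3*q*(1 + I) + 9*I)/(q^2 - q*(4 + 3*I) + 12*I)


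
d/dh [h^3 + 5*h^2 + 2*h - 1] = 3*h^2 + 10*h + 2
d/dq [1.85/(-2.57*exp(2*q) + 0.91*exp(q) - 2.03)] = (9.509*exp(q) - 1.6835)*exp(q)/(2.57*exp(2*q) - 0.91*exp(q) + 2.03)^2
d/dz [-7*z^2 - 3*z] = -14*z - 3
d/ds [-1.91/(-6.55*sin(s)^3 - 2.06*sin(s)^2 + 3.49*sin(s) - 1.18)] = (-37.5315*sin(s)^2 - 7.8692*sin(s) + 6.6659)*cos(s)/(6.55*sin(s)^3 + 2.06*sin(s)^2 - 3.49*sin(s) + 1.18)^2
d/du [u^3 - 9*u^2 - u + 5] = 3*u^2 - 18*u - 1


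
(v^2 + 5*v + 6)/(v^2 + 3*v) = (v + 2)/v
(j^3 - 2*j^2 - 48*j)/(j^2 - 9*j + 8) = j*(j + 6)/(j - 1)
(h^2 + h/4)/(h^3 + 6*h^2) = (h + 1/4)/(h*(h + 6))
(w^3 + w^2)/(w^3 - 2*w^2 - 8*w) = w*(w + 1)/(w^2 - 2*w - 8)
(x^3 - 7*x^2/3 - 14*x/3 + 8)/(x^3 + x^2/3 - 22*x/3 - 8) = (3*x - 4)/(3*x + 4)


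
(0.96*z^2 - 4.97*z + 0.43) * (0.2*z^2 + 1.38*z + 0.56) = 0.192*z^4 + 0.3308*z^3 - 6.235*z^2 - 2.1898*z + 0.2408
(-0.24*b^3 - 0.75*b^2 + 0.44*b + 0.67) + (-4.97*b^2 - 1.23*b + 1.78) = -0.24*b^3 - 5.72*b^2 - 0.79*b + 2.45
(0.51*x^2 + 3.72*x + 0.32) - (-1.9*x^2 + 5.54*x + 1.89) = 2.41*x^2 - 1.82*x - 1.57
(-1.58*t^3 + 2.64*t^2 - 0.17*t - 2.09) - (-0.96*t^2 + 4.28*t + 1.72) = -1.58*t^3 + 3.6*t^2 - 4.45*t - 3.81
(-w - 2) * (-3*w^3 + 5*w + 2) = 3*w^4 + 6*w^3 - 5*w^2 - 12*w - 4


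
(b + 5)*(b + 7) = b^2 + 12*b + 35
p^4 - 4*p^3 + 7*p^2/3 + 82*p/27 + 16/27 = (p - 8/3)*(p - 2)*(p + 1/3)^2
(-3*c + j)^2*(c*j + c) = 9*c^3*j + 9*c^3 - 6*c^2*j^2 - 6*c^2*j + c*j^3 + c*j^2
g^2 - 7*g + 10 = (g - 5)*(g - 2)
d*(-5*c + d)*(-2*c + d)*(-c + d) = -10*c^3*d + 17*c^2*d^2 - 8*c*d^3 + d^4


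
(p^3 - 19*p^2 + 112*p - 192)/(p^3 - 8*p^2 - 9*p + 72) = (p - 8)/(p + 3)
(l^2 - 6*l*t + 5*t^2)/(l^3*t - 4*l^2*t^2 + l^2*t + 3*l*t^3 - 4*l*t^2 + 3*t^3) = (-l + 5*t)/(t*(-l^2 + 3*l*t - l + 3*t))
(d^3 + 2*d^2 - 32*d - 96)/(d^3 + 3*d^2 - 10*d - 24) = (d^2 - 2*d - 24)/(d^2 - d - 6)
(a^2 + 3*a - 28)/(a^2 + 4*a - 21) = (a - 4)/(a - 3)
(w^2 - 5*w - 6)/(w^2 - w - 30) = (w + 1)/(w + 5)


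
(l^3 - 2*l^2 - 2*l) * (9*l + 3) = 9*l^4 - 15*l^3 - 24*l^2 - 6*l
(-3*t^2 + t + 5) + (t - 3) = -3*t^2 + 2*t + 2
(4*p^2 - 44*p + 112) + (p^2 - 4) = 5*p^2 - 44*p + 108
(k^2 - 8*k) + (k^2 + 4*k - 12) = 2*k^2 - 4*k - 12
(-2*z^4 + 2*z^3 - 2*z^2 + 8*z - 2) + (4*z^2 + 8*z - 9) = -2*z^4 + 2*z^3 + 2*z^2 + 16*z - 11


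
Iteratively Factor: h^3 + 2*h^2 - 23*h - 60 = (h - 5)*(h^2 + 7*h + 12) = (h - 5)*(h + 3)*(h + 4)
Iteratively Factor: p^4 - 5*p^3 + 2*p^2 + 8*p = (p - 4)*(p^3 - p^2 - 2*p) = (p - 4)*(p + 1)*(p^2 - 2*p) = (p - 4)*(p - 2)*(p + 1)*(p)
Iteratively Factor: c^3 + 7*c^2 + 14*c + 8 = (c + 2)*(c^2 + 5*c + 4) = (c + 2)*(c + 4)*(c + 1)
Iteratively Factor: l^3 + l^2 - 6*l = (l - 2)*(l^2 + 3*l) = l*(l - 2)*(l + 3)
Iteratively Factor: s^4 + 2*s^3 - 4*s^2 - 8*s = (s + 2)*(s^3 - 4*s) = (s + 2)^2*(s^2 - 2*s) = s*(s + 2)^2*(s - 2)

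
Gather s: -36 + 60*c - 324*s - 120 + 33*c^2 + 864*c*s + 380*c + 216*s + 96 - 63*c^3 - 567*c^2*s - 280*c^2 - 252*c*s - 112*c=-63*c^3 - 247*c^2 + 328*c + s*(-567*c^2 + 612*c - 108) - 60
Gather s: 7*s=7*s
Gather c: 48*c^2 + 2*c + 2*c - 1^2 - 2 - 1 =48*c^2 + 4*c - 4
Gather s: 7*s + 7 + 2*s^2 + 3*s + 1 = 2*s^2 + 10*s + 8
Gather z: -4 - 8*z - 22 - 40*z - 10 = -48*z - 36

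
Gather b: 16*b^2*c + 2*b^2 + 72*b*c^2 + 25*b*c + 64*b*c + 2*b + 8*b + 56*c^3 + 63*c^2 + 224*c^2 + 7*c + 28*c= b^2*(16*c + 2) + b*(72*c^2 + 89*c + 10) + 56*c^3 + 287*c^2 + 35*c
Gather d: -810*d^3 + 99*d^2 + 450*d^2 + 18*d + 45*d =-810*d^3 + 549*d^2 + 63*d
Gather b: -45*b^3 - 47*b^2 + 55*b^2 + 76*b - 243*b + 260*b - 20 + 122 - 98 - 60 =-45*b^3 + 8*b^2 + 93*b - 56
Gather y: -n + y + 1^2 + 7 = -n + y + 8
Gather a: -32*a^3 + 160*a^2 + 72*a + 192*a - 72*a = -32*a^3 + 160*a^2 + 192*a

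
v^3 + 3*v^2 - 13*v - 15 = (v - 3)*(v + 1)*(v + 5)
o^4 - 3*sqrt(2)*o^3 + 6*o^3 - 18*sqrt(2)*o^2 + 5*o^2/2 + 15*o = o*(o + 6)*(o - 5*sqrt(2)/2)*(o - sqrt(2)/2)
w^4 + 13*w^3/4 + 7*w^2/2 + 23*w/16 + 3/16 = (w + 1/4)*(w + 1/2)*(w + 1)*(w + 3/2)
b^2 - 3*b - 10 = (b - 5)*(b + 2)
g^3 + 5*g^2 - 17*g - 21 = (g - 3)*(g + 1)*(g + 7)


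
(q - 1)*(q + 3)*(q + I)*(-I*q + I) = -I*q^4 + q^3 - I*q^3 + q^2 + 5*I*q^2 - 5*q - 3*I*q + 3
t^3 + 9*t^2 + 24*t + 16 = (t + 1)*(t + 4)^2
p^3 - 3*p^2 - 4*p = p*(p - 4)*(p + 1)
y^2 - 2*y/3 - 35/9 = (y - 7/3)*(y + 5/3)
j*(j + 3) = j^2 + 3*j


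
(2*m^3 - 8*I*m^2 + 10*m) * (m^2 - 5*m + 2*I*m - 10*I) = 2*m^5 - 10*m^4 - 4*I*m^4 + 26*m^3 + 20*I*m^3 - 130*m^2 + 20*I*m^2 - 100*I*m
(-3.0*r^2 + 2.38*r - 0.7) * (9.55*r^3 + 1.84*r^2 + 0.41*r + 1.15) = -28.65*r^5 + 17.209*r^4 - 3.5358*r^3 - 3.7622*r^2 + 2.45*r - 0.805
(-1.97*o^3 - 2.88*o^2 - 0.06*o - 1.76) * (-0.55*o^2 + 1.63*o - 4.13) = 1.0835*o^5 - 1.6271*o^4 + 3.4747*o^3 + 12.7646*o^2 - 2.621*o + 7.2688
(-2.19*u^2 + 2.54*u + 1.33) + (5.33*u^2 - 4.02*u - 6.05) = 3.14*u^2 - 1.48*u - 4.72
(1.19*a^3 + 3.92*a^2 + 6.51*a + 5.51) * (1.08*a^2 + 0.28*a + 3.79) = 1.2852*a^5 + 4.5668*a^4 + 12.6385*a^3 + 22.6304*a^2 + 26.2157*a + 20.8829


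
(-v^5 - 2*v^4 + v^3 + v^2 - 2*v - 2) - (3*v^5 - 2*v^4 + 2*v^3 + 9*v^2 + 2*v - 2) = -4*v^5 - v^3 - 8*v^2 - 4*v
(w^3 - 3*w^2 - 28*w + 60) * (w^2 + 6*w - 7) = w^5 + 3*w^4 - 53*w^3 - 87*w^2 + 556*w - 420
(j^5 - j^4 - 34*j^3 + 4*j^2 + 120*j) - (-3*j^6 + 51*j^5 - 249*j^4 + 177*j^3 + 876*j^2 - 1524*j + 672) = 3*j^6 - 50*j^5 + 248*j^4 - 211*j^3 - 872*j^2 + 1644*j - 672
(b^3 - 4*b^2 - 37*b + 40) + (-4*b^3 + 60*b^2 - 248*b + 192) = -3*b^3 + 56*b^2 - 285*b + 232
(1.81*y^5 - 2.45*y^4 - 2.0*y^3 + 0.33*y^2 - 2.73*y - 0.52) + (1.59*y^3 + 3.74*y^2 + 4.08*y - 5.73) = 1.81*y^5 - 2.45*y^4 - 0.41*y^3 + 4.07*y^2 + 1.35*y - 6.25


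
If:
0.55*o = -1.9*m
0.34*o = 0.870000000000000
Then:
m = -0.74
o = 2.56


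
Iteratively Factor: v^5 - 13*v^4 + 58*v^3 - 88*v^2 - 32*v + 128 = (v - 4)*(v^4 - 9*v^3 + 22*v^2 - 32) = (v - 4)*(v + 1)*(v^3 - 10*v^2 + 32*v - 32) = (v - 4)^2*(v + 1)*(v^2 - 6*v + 8) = (v - 4)^3*(v + 1)*(v - 2)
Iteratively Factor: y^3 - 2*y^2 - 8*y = (y - 4)*(y^2 + 2*y) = (y - 4)*(y + 2)*(y)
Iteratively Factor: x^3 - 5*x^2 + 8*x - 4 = (x - 1)*(x^2 - 4*x + 4) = (x - 2)*(x - 1)*(x - 2)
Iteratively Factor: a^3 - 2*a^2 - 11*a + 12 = (a - 1)*(a^2 - a - 12) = (a - 1)*(a + 3)*(a - 4)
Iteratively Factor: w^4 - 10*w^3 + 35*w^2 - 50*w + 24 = (w - 2)*(w^3 - 8*w^2 + 19*w - 12) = (w - 3)*(w - 2)*(w^2 - 5*w + 4) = (w - 3)*(w - 2)*(w - 1)*(w - 4)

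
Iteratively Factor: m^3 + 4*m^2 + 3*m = (m + 1)*(m^2 + 3*m) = m*(m + 1)*(m + 3)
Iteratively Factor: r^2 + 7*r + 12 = (r + 3)*(r + 4)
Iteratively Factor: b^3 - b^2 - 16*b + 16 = (b - 1)*(b^2 - 16) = (b - 4)*(b - 1)*(b + 4)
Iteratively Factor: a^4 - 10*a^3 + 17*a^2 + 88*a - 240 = (a + 3)*(a^3 - 13*a^2 + 56*a - 80) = (a - 4)*(a + 3)*(a^2 - 9*a + 20) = (a - 4)^2*(a + 3)*(a - 5)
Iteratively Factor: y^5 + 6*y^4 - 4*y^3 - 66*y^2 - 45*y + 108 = (y + 3)*(y^4 + 3*y^3 - 13*y^2 - 27*y + 36) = (y - 1)*(y + 3)*(y^3 + 4*y^2 - 9*y - 36) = (y - 3)*(y - 1)*(y + 3)*(y^2 + 7*y + 12) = (y - 3)*(y - 1)*(y + 3)^2*(y + 4)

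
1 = 1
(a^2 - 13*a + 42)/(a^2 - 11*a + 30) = (a - 7)/(a - 5)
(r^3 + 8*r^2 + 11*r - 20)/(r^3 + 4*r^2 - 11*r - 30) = (r^2 + 3*r - 4)/(r^2 - r - 6)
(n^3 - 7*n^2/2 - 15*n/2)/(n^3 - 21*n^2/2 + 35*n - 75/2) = n*(2*n + 3)/(2*n^2 - 11*n + 15)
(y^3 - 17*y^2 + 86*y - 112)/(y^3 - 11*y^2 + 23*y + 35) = (y^2 - 10*y + 16)/(y^2 - 4*y - 5)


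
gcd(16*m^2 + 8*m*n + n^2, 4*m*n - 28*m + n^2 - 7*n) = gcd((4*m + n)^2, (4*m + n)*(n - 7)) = 4*m + n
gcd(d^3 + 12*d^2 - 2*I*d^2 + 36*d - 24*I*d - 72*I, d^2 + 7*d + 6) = d + 6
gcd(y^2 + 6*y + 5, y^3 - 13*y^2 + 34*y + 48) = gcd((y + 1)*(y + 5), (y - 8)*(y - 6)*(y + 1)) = y + 1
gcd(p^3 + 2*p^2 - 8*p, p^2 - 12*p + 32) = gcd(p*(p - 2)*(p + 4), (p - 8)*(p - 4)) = 1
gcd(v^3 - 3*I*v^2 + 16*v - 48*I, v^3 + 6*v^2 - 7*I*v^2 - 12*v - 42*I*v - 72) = v^2 - 7*I*v - 12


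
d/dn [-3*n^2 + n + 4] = 1 - 6*n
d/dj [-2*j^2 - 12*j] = -4*j - 12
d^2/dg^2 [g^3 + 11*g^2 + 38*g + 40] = 6*g + 22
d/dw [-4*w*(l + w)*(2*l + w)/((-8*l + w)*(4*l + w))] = 4*(64*l^4 + 192*l^3*w + 110*l^2*w^2 + 8*l*w^3 - w^4)/(1024*l^4 + 256*l^3*w - 48*l^2*w^2 - 8*l*w^3 + w^4)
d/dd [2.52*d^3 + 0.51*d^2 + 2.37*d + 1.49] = 7.56*d^2 + 1.02*d + 2.37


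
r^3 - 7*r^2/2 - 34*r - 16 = (r - 8)*(r + 1/2)*(r + 4)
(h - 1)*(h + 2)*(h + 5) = h^3 + 6*h^2 + 3*h - 10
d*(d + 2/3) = d^2 + 2*d/3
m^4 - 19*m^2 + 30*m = m*(m - 3)*(m - 2)*(m + 5)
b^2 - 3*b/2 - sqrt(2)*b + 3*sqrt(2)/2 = (b - 3/2)*(b - sqrt(2))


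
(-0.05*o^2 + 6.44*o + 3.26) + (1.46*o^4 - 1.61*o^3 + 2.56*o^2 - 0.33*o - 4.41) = 1.46*o^4 - 1.61*o^3 + 2.51*o^2 + 6.11*o - 1.15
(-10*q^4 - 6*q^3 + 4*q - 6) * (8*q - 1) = -80*q^5 - 38*q^4 + 6*q^3 + 32*q^2 - 52*q + 6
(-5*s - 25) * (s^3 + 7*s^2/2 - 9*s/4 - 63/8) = -5*s^4 - 85*s^3/2 - 305*s^2/4 + 765*s/8 + 1575/8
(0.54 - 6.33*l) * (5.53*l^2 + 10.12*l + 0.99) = -35.0049*l^3 - 61.0734*l^2 - 0.8019*l + 0.5346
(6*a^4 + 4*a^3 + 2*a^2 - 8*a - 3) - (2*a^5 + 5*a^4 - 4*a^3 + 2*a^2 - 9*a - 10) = -2*a^5 + a^4 + 8*a^3 + a + 7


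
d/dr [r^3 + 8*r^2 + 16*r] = 3*r^2 + 16*r + 16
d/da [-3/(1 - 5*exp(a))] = -15*exp(a)/(5*exp(a) - 1)^2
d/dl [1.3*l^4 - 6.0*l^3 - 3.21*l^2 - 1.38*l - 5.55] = 5.2*l^3 - 18.0*l^2 - 6.42*l - 1.38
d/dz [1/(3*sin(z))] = -cos(z)/(3*sin(z)^2)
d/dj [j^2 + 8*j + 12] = 2*j + 8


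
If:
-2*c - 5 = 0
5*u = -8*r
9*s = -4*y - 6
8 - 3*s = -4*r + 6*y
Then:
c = -5/2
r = 7*y/6 - 5/2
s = -4*y/9 - 2/3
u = 4 - 28*y/15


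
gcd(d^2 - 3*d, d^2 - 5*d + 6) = d - 3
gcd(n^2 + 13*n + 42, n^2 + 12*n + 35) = n + 7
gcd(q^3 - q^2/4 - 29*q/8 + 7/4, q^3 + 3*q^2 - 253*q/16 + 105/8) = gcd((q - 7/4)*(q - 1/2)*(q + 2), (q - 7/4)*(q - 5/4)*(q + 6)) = q - 7/4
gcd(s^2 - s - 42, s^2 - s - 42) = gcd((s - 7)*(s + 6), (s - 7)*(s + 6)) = s^2 - s - 42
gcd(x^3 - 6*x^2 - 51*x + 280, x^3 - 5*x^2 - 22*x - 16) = x - 8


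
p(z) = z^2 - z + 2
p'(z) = 2*z - 1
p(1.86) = 3.60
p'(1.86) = 2.72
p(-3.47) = 17.51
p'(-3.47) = -7.94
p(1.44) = 2.63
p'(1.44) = 1.88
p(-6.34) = 48.54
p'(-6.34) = -13.68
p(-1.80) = 7.04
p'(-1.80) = -4.60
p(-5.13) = 33.45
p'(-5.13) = -11.26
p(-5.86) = 42.20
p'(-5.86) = -12.72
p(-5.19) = 34.13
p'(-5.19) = -11.38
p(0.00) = 2.00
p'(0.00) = -1.00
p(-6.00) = 44.00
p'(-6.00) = -13.00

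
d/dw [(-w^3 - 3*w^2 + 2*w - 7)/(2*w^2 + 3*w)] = (-2*w^4 - 6*w^3 - 13*w^2 + 28*w + 21)/(w^2*(4*w^2 + 12*w + 9))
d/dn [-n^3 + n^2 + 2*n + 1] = -3*n^2 + 2*n + 2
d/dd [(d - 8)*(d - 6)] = 2*d - 14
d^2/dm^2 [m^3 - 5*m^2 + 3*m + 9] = 6*m - 10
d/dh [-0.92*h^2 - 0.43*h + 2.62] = -1.84*h - 0.43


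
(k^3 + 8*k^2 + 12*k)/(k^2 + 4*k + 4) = k*(k + 6)/(k + 2)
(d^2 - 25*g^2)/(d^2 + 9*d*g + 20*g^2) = (d - 5*g)/(d + 4*g)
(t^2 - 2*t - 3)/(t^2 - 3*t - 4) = (t - 3)/(t - 4)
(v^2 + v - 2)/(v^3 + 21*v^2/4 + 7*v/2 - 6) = 4*(v - 1)/(4*v^2 + 13*v - 12)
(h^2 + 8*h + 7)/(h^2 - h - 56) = (h + 1)/(h - 8)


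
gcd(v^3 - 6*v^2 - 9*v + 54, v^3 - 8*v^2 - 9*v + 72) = v^2 - 9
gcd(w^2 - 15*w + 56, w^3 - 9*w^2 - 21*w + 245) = w - 7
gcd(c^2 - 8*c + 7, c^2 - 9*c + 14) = c - 7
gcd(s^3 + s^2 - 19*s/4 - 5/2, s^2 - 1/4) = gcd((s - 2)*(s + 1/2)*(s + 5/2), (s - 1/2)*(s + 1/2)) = s + 1/2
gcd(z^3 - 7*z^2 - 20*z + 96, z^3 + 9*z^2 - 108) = z - 3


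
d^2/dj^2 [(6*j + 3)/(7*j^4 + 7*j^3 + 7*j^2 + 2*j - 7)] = 6*(588*j^7 + 1274*j^6 + 1323*j^5 + 945*j^4 + 1470*j^3 + 1071*j^2 + 483*j + 81)/(343*j^12 + 1029*j^11 + 2058*j^10 + 2695*j^9 + 1617*j^8 - 147*j^7 - 2072*j^6 - 2268*j^5 - 504*j^4 + 449*j^3 + 945*j^2 + 294*j - 343)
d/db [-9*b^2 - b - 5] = -18*b - 1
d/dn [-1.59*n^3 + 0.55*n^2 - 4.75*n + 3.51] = -4.77*n^2 + 1.1*n - 4.75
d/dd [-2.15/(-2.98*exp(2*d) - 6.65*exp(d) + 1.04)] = (-12.814*exp(d) - 14.2975)*exp(d)/(2.98*exp(2*d) + 6.65*exp(d) - 1.04)^2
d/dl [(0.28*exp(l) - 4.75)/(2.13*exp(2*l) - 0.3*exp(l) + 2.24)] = (-0.5964*exp(2*l) + 20.235*exp(l) - 0.7978)*exp(l)/(4.5369*exp(4*l) - 1.278*exp(3*l) + 9.6324*exp(2*l) - 1.344*exp(l) + 5.0176)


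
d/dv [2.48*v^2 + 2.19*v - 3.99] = 4.96*v + 2.19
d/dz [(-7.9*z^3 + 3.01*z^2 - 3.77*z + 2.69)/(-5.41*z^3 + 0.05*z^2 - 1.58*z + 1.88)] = (15.8891*z^4 - 15.8274*z^3 - 5.4646*z^2 + 11.0486*z - 2.8374)/(29.2681*z^6 - 0.541*z^5 + 17.0981*z^4 - 20.4996*z^3 + 2.6844*z^2 - 5.9408*z + 3.5344)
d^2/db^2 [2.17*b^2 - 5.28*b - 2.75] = 4.34000000000000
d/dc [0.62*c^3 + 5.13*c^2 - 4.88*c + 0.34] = 1.86*c^2 + 10.26*c - 4.88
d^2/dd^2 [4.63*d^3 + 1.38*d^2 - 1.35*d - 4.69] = 27.78*d + 2.76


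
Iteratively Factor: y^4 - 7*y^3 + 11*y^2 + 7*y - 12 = (y - 4)*(y^3 - 3*y^2 - y + 3) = (y - 4)*(y - 1)*(y^2 - 2*y - 3) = (y - 4)*(y - 1)*(y + 1)*(y - 3)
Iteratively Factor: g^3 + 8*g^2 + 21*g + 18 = (g + 2)*(g^2 + 6*g + 9) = (g + 2)*(g + 3)*(g + 3)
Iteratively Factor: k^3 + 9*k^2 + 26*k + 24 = (k + 3)*(k^2 + 6*k + 8) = (k + 3)*(k + 4)*(k + 2)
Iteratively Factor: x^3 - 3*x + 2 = (x - 1)*(x^2 + x - 2) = (x - 1)*(x + 2)*(x - 1)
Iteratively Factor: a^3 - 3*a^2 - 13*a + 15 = (a - 5)*(a^2 + 2*a - 3) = (a - 5)*(a - 1)*(a + 3)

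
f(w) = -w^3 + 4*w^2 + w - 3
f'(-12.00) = -527.00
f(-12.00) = 2289.00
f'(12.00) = -335.00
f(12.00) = -1143.00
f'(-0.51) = -3.86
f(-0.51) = -2.34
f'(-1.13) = -11.87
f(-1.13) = 2.42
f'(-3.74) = -70.88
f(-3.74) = 101.52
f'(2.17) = 4.23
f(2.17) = 7.79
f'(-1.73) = -21.82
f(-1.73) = 12.42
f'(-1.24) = -13.53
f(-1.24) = 3.82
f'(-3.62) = -67.27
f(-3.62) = 93.24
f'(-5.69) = -141.65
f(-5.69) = 305.03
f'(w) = -3*w^2 + 8*w + 1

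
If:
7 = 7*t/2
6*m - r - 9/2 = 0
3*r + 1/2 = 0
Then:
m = 13/18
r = -1/6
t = 2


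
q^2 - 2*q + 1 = (q - 1)^2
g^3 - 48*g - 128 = (g - 8)*(g + 4)^2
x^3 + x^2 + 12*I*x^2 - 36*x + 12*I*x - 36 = (x + 1)*(x + 6*I)^2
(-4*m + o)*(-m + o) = 4*m^2 - 5*m*o + o^2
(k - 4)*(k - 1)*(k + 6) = k^3 + k^2 - 26*k + 24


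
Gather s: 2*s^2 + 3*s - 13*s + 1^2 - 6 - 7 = 2*s^2 - 10*s - 12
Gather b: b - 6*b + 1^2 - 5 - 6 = -5*b - 10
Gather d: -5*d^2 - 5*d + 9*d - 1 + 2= -5*d^2 + 4*d + 1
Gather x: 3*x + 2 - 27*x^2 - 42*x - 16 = -27*x^2 - 39*x - 14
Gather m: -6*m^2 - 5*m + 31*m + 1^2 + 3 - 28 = -6*m^2 + 26*m - 24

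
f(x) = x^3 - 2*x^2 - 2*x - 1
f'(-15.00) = 733.00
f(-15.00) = -3796.00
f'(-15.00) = 733.00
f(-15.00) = -3796.00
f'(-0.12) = -1.48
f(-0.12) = -0.79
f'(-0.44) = 0.34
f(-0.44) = -0.59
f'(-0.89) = 3.94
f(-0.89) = -1.51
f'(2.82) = 10.58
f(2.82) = -0.12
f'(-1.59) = 11.94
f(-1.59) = -6.90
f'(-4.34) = 71.87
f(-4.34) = -111.74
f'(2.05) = 2.41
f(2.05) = -4.89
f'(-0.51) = 0.82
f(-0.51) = -0.63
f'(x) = 3*x^2 - 4*x - 2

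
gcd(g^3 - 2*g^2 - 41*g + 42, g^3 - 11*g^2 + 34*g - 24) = g - 1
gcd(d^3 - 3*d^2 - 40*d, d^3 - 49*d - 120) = d^2 - 3*d - 40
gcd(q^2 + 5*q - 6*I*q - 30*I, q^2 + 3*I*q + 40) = 1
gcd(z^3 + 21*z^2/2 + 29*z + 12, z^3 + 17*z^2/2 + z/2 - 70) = z + 4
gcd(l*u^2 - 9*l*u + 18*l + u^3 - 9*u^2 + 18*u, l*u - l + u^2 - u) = l + u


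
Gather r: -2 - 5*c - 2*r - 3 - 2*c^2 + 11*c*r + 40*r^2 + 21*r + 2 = -2*c^2 - 5*c + 40*r^2 + r*(11*c + 19) - 3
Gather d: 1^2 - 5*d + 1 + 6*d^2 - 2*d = 6*d^2 - 7*d + 2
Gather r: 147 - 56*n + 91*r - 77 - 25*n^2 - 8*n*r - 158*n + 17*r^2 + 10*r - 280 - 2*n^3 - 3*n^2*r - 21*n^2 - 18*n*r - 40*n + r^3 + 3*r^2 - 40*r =-2*n^3 - 46*n^2 - 254*n + r^3 + 20*r^2 + r*(-3*n^2 - 26*n + 61) - 210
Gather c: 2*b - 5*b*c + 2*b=-5*b*c + 4*b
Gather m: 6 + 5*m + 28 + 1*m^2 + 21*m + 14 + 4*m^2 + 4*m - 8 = 5*m^2 + 30*m + 40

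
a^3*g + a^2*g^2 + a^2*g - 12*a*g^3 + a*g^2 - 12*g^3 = (a - 3*g)*(a + 4*g)*(a*g + g)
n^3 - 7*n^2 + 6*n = n*(n - 6)*(n - 1)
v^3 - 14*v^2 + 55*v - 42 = (v - 7)*(v - 6)*(v - 1)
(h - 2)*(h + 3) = h^2 + h - 6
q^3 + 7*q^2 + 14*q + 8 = (q + 1)*(q + 2)*(q + 4)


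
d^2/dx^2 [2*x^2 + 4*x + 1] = 4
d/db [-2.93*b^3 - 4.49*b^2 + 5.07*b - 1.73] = -8.79*b^2 - 8.98*b + 5.07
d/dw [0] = 0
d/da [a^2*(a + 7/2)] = a*(3*a + 7)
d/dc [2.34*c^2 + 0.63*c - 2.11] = 4.68*c + 0.63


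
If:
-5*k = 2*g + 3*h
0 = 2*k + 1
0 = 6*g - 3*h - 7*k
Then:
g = -1/8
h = 11/12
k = -1/2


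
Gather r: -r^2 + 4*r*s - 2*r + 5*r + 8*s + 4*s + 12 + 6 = -r^2 + r*(4*s + 3) + 12*s + 18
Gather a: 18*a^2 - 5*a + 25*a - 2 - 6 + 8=18*a^2 + 20*a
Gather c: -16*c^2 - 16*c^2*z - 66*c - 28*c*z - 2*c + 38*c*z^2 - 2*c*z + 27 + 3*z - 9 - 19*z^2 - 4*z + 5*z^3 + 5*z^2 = c^2*(-16*z - 16) + c*(38*z^2 - 30*z - 68) + 5*z^3 - 14*z^2 - z + 18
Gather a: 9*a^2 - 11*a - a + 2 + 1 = 9*a^2 - 12*a + 3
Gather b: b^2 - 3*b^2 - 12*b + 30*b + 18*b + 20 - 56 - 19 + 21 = -2*b^2 + 36*b - 34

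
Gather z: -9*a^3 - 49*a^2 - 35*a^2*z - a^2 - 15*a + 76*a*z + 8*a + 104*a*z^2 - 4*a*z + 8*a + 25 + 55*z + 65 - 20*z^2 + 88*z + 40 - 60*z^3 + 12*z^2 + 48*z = -9*a^3 - 50*a^2 + a - 60*z^3 + z^2*(104*a - 8) + z*(-35*a^2 + 72*a + 191) + 130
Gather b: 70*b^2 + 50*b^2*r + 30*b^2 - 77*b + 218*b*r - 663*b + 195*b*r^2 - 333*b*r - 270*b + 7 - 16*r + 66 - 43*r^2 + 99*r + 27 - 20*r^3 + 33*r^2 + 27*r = b^2*(50*r + 100) + b*(195*r^2 - 115*r - 1010) - 20*r^3 - 10*r^2 + 110*r + 100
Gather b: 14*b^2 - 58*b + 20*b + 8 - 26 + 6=14*b^2 - 38*b - 12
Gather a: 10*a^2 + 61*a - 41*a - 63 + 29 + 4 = 10*a^2 + 20*a - 30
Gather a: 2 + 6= 8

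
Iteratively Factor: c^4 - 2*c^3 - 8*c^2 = (c - 4)*(c^3 + 2*c^2) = c*(c - 4)*(c^2 + 2*c) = c*(c - 4)*(c + 2)*(c)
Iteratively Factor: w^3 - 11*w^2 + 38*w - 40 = (w - 4)*(w^2 - 7*w + 10) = (w - 4)*(w - 2)*(w - 5)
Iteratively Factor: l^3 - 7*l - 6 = (l + 2)*(l^2 - 2*l - 3) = (l - 3)*(l + 2)*(l + 1)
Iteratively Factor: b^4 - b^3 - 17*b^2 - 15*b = (b + 3)*(b^3 - 4*b^2 - 5*b) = (b - 5)*(b + 3)*(b^2 + b) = b*(b - 5)*(b + 3)*(b + 1)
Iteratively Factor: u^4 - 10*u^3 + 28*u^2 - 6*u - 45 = (u - 5)*(u^3 - 5*u^2 + 3*u + 9) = (u - 5)*(u - 3)*(u^2 - 2*u - 3) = (u - 5)*(u - 3)^2*(u + 1)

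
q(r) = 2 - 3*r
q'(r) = -3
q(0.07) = 1.79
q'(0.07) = -3.00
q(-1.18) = 5.54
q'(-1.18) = -3.00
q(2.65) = -5.95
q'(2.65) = -3.00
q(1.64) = -2.92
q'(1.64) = -3.00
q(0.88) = -0.64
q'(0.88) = -3.00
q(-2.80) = 10.40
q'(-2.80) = -3.00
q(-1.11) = 5.33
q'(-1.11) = -3.00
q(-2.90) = 10.70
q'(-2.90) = -3.00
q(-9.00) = 29.00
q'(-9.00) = -3.00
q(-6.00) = 20.00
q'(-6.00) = -3.00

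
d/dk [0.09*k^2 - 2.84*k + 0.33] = 0.18*k - 2.84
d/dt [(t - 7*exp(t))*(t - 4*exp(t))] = -11*t*exp(t) + 2*t + 56*exp(2*t) - 11*exp(t)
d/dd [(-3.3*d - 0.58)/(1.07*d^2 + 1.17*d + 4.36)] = (3.531*d^2 + 1.2412*d - 13.7094)/(1.1449*d^4 + 2.5038*d^3 + 10.6993*d^2 + 10.2024*d + 19.0096)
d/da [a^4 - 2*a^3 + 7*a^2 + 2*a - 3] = 4*a^3 - 6*a^2 + 14*a + 2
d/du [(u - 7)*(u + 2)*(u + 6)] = 3*u^2 + 2*u - 44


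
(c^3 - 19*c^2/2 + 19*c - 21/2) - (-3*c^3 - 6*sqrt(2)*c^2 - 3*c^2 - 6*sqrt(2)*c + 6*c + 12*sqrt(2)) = 4*c^3 - 13*c^2/2 + 6*sqrt(2)*c^2 + 6*sqrt(2)*c + 13*c - 12*sqrt(2) - 21/2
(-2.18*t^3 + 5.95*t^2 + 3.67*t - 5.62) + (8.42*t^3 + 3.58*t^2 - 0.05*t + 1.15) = 6.24*t^3 + 9.53*t^2 + 3.62*t - 4.47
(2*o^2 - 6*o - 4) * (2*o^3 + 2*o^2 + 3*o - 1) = 4*o^5 - 8*o^4 - 14*o^3 - 28*o^2 - 6*o + 4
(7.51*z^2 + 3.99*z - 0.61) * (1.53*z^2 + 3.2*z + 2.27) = 11.4903*z^4 + 30.1367*z^3 + 28.8824*z^2 + 7.1053*z - 1.3847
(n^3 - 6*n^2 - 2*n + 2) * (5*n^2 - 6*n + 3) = 5*n^5 - 36*n^4 + 29*n^3 + 4*n^2 - 18*n + 6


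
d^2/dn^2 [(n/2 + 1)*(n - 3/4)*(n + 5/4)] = 3*n + 5/2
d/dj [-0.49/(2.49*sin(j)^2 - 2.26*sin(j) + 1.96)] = (2.4402*sin(j) - 1.1074)*cos(j)/(2.49*sin(j)^2 - 2.26*sin(j) + 1.96)^2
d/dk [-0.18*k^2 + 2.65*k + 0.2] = 2.65 - 0.36*k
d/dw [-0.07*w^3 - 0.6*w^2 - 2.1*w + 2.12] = -0.21*w^2 - 1.2*w - 2.1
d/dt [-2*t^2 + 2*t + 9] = 2 - 4*t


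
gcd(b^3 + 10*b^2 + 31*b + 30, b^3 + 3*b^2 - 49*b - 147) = b + 3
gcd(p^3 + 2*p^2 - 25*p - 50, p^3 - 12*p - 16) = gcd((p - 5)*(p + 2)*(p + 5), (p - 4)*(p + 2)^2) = p + 2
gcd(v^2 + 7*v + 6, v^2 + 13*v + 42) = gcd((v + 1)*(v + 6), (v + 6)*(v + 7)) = v + 6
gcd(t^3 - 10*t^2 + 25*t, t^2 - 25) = t - 5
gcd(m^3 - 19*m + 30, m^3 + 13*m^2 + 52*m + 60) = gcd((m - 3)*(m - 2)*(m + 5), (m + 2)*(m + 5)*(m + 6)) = m + 5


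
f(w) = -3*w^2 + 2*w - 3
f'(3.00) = -16.00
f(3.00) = -24.00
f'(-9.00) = 56.00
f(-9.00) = -264.00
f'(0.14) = 1.16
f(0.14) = -2.78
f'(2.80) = -14.80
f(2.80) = -20.92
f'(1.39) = -6.34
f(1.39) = -6.02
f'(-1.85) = 13.10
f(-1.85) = -16.97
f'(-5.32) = 33.92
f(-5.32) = -98.55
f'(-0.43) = 4.58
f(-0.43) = -4.41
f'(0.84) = -3.04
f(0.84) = -3.44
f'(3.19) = -17.14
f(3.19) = -27.15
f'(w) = 2 - 6*w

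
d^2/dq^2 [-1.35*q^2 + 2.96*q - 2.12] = -2.70000000000000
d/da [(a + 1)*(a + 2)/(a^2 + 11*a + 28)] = 2*(4*a^2 + 26*a + 31)/(a^4 + 22*a^3 + 177*a^2 + 616*a + 784)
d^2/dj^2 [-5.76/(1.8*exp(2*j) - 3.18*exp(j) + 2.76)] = (-5.76*(3.6*exp(j) - 3.18)*(7.2*exp(j) - 6.36)*exp(j) + (41.472*exp(j) - 18.3168)*(1.8*exp(2*j) - 3.18*exp(j) + 2.76))*exp(j)/(1.8*exp(2*j) - 3.18*exp(j) + 2.76)^3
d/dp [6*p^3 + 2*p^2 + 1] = 2*p*(9*p + 2)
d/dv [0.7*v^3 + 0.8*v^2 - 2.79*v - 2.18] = 2.1*v^2 + 1.6*v - 2.79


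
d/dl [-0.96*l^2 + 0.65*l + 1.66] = 0.65 - 1.92*l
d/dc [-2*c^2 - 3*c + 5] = -4*c - 3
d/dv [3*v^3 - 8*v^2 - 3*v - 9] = 9*v^2 - 16*v - 3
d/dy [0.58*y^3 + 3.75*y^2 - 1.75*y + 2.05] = 1.74*y^2 + 7.5*y - 1.75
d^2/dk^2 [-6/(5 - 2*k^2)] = 24*(6*k^2 + 5)/(2*k^2 - 5)^3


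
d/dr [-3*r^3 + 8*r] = 8 - 9*r^2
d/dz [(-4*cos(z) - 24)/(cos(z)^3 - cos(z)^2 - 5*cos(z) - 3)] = 4*(-15*cos(z) - cos(2*z) + 26)*sin(z)/((cos(z) - 3)^2*(cos(z) + 1)^3)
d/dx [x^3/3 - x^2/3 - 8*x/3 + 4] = x^2 - 2*x/3 - 8/3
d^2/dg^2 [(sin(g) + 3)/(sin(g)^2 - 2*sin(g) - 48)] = (sin(g)^5 + 14*sin(g)^4 + 268*sin(g)^3 + 474*sin(g)^2 + 1764*sin(g) - 120)/(-sin(g)^2 + 2*sin(g) + 48)^3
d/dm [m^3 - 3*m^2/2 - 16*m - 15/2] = 3*m^2 - 3*m - 16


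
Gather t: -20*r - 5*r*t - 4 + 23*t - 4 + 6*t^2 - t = -20*r + 6*t^2 + t*(22 - 5*r) - 8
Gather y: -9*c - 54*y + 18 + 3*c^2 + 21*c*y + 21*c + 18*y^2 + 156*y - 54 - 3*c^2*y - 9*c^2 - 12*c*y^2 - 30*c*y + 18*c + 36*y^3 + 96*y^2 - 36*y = -6*c^2 + 30*c + 36*y^3 + y^2*(114 - 12*c) + y*(-3*c^2 - 9*c + 66) - 36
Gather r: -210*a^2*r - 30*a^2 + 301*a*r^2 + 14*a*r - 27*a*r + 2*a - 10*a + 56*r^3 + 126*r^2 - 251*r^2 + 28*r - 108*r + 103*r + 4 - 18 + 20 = -30*a^2 - 8*a + 56*r^3 + r^2*(301*a - 125) + r*(-210*a^2 - 13*a + 23) + 6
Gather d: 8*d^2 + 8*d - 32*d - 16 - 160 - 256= 8*d^2 - 24*d - 432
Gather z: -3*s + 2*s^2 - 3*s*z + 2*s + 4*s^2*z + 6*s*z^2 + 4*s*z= 2*s^2 + 6*s*z^2 - s + z*(4*s^2 + s)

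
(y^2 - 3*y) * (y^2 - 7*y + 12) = y^4 - 10*y^3 + 33*y^2 - 36*y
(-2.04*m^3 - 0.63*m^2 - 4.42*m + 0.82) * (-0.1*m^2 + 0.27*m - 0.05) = 0.204*m^5 - 0.4878*m^4 + 0.3739*m^3 - 1.2439*m^2 + 0.4424*m - 0.041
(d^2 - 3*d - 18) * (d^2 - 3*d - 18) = d^4 - 6*d^3 - 27*d^2 + 108*d + 324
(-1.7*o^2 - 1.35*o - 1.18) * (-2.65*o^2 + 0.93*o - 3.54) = 4.505*o^4 + 1.9965*o^3 + 7.8895*o^2 + 3.6816*o + 4.1772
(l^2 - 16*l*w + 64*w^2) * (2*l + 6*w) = 2*l^3 - 26*l^2*w + 32*l*w^2 + 384*w^3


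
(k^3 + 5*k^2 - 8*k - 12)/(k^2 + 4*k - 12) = k + 1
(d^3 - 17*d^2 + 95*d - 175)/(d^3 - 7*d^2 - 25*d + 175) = (d - 5)/(d + 5)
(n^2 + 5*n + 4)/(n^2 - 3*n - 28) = (n + 1)/(n - 7)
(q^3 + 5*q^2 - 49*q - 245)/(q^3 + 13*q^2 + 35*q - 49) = (q^2 - 2*q - 35)/(q^2 + 6*q - 7)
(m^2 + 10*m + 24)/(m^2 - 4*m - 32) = (m + 6)/(m - 8)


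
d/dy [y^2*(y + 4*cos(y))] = y*(-4*y*sin(y) + 3*y + 8*cos(y))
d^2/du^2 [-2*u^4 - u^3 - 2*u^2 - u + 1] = -24*u^2 - 6*u - 4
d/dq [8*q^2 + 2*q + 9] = 16*q + 2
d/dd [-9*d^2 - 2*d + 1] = -18*d - 2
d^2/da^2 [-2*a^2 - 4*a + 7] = -4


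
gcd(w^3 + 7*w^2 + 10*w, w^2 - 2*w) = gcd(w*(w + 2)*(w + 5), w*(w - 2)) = w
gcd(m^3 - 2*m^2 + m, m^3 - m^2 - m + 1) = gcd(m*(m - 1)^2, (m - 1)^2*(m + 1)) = m^2 - 2*m + 1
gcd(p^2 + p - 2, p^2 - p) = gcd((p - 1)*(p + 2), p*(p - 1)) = p - 1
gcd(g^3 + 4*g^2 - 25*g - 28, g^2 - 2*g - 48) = 1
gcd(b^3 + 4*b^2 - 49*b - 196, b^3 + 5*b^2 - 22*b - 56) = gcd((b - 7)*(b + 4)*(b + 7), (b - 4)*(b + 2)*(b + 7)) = b + 7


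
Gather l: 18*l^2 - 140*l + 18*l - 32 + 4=18*l^2 - 122*l - 28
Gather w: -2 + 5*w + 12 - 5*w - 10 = 0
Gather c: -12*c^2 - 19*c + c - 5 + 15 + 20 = -12*c^2 - 18*c + 30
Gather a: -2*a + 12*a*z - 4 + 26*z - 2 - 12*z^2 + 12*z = a*(12*z - 2) - 12*z^2 + 38*z - 6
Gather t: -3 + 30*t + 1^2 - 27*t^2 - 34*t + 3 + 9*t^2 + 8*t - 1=-18*t^2 + 4*t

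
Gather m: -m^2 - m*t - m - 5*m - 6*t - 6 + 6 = -m^2 + m*(-t - 6) - 6*t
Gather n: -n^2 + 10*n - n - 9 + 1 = -n^2 + 9*n - 8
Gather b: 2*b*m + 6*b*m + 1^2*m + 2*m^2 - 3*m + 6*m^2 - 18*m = 8*b*m + 8*m^2 - 20*m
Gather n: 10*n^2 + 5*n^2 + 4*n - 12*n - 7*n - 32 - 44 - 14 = 15*n^2 - 15*n - 90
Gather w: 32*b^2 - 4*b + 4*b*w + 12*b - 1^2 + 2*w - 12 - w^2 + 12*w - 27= 32*b^2 + 8*b - w^2 + w*(4*b + 14) - 40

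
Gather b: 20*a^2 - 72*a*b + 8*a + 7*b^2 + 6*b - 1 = 20*a^2 + 8*a + 7*b^2 + b*(6 - 72*a) - 1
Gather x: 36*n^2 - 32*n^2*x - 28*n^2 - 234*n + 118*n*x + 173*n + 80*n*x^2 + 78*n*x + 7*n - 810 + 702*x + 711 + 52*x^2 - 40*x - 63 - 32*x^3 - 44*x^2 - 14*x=8*n^2 - 54*n - 32*x^3 + x^2*(80*n + 8) + x*(-32*n^2 + 196*n + 648) - 162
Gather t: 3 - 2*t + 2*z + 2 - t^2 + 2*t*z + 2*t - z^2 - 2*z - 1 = -t^2 + 2*t*z - z^2 + 4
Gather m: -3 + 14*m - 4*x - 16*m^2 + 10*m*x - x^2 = -16*m^2 + m*(10*x + 14) - x^2 - 4*x - 3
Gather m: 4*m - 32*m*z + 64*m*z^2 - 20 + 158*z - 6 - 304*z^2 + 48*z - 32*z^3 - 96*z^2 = m*(64*z^2 - 32*z + 4) - 32*z^3 - 400*z^2 + 206*z - 26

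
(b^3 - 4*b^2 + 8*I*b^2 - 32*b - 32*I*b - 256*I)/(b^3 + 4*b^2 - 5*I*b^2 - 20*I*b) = (b^2 + 8*b*(-1 + I) - 64*I)/(b*(b - 5*I))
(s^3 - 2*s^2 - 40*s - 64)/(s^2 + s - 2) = (s^2 - 4*s - 32)/(s - 1)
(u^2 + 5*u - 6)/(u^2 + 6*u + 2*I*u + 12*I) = (u - 1)/(u + 2*I)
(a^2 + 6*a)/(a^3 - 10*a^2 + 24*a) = (a + 6)/(a^2 - 10*a + 24)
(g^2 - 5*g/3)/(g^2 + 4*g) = (g - 5/3)/(g + 4)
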